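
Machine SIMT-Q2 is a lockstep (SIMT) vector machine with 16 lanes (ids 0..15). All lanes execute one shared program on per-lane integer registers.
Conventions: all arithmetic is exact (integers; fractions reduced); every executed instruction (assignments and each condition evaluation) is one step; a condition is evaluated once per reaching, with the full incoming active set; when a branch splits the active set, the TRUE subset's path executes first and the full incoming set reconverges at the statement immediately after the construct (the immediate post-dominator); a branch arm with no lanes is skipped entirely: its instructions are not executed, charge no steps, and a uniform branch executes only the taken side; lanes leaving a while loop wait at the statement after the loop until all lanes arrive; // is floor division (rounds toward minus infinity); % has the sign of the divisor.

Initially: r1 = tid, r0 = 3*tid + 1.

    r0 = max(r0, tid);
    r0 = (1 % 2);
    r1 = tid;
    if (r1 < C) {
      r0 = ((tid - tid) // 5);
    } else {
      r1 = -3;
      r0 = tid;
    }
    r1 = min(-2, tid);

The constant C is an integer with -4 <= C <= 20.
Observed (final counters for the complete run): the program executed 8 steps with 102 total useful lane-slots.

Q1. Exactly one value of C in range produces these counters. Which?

Answer: C = 10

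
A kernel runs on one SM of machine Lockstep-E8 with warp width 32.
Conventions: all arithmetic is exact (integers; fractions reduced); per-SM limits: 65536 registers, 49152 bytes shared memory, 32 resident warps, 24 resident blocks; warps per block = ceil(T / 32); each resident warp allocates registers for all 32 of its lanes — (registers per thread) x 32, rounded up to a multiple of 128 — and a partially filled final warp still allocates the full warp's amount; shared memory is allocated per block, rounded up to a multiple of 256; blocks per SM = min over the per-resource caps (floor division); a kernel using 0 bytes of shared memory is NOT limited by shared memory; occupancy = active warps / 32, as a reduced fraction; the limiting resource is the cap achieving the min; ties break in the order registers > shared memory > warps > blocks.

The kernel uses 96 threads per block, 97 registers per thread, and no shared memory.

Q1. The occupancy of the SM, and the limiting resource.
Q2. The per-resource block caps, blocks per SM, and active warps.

Answer: occupancy 9/16, limited by registers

registers: 6 blocks
shared memory: no limit (kernel uses none)
warps: 10 blocks
blocks: 24 blocks

Answer: 6 blocks, 18 active warps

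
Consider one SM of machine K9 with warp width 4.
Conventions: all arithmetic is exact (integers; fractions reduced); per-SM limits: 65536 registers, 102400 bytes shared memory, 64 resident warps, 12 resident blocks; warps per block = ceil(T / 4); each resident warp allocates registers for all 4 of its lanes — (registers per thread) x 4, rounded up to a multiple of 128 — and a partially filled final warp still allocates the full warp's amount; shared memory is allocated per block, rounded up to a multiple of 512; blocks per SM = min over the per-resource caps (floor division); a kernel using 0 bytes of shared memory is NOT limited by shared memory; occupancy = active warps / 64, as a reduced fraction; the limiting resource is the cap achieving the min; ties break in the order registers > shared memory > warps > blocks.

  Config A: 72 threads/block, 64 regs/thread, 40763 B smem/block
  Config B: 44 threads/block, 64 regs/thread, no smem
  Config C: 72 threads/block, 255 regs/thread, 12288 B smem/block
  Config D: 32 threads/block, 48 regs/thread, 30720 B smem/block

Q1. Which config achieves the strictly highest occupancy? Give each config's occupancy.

occupancies: A 9/16, B 55/64, C 27/32, D 3/8

Answer: B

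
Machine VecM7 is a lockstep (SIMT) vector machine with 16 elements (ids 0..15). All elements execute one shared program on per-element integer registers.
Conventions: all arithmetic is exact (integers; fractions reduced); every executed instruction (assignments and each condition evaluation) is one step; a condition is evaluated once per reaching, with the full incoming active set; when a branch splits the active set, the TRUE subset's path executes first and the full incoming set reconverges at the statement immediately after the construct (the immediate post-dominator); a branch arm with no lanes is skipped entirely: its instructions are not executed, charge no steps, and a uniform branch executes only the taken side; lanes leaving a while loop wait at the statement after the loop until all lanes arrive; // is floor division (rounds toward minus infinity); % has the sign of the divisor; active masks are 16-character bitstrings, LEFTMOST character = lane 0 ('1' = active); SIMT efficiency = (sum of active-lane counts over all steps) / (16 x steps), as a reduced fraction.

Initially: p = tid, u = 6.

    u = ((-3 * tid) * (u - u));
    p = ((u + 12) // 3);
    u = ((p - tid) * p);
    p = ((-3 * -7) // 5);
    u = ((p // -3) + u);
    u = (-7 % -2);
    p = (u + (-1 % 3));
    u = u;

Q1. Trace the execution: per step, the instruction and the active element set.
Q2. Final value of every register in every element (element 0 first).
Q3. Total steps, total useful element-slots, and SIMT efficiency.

step 0: u <- ((-3 * tid) * (u - u))  1111111111111111
step 1: p <- ((u + 12) // 3)         1111111111111111
step 2: u <- ((p - tid) * p)         1111111111111111
step 3: p <- ((-3 * -7) // 5)        1111111111111111
step 4: u <- ((p // -3) + u)         1111111111111111
step 5: u <- (-7 % -2)               1111111111111111
step 6: p <- (u + (-1 % 3))          1111111111111111
step 7: u <- u                       1111111111111111

Answer: 8 steps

p: 1,1,1,1,1,1,1,1,1,1,1,1,1,1,1,1
u: -1,-1,-1,-1,-1,-1,-1,-1,-1,-1,-1,-1,-1,-1,-1,-1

steps = 8; useful = 128; efficiency = 128/128 = 1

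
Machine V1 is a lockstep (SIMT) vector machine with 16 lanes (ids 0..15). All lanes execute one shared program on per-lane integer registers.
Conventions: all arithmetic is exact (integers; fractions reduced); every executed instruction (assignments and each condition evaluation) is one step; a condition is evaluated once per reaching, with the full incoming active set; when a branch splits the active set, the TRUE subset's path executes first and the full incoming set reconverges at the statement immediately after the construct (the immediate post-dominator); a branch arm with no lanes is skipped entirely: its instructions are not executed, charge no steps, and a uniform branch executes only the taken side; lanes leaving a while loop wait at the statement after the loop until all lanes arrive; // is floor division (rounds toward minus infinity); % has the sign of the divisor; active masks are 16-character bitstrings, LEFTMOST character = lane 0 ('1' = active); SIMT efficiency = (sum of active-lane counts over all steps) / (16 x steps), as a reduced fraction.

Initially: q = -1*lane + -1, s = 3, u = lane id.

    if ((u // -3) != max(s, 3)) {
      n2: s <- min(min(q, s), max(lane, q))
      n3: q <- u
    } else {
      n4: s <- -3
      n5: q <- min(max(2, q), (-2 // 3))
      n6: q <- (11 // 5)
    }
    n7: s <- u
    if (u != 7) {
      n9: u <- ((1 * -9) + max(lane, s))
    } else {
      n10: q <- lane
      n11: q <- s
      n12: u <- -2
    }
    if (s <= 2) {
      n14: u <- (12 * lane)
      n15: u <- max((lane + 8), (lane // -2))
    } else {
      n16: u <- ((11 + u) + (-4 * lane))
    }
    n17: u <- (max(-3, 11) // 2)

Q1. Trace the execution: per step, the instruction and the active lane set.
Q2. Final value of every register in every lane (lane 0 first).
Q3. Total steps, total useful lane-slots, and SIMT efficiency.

step 0: eval ((u // -3) != max(s, 3)) 1111111111111111
step 1: s <- min(min(q, s), max(lane, q)) 1111111111111111
step 2: q <- u                       1111111111111111
step 3: s <- u                       1111111111111111
step 4: eval (u != 7)                1111111111111111
step 5: u <- ((1 * -9) + max(lane, s)) 1111111011111111
step 6: q <- lane                    0000000100000000
step 7: q <- s                       0000000100000000
step 8: u <- -2                      0000000100000000
step 9: eval (s <= 2)                1111111111111111
step 10: u <- (12 * lane)             1110000000000000
step 11: u <- max((lane + 8), (lane // -2)) 1110000000000000
step 12: u <- ((11 + u) + (-4 * lane)) 0001111111111111
step 13: u <- (max(-3, 11) // 2)      1111111111111111

Answer: 14 steps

q: 0,1,2,3,4,5,6,7,8,9,10,11,12,13,14,15
s: 0,1,2,3,4,5,6,7,8,9,10,11,12,13,14,15
u: 5,5,5,5,5,5,5,5,5,5,5,5,5,5,5,5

steps = 14; useful = 149; efficiency = 149/224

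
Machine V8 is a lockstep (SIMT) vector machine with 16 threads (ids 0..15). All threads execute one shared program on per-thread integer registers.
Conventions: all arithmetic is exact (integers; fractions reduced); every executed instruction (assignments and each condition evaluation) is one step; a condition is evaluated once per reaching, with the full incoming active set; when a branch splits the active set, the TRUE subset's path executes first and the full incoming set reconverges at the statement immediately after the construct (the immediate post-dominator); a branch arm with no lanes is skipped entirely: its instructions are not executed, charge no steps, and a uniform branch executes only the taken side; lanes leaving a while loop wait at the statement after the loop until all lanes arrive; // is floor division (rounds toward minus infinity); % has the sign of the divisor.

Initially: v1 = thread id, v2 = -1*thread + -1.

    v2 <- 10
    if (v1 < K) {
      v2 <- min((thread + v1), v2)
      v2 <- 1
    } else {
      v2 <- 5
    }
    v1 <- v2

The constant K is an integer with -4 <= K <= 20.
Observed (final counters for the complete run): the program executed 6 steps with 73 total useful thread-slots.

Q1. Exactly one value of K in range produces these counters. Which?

Answer: K = 9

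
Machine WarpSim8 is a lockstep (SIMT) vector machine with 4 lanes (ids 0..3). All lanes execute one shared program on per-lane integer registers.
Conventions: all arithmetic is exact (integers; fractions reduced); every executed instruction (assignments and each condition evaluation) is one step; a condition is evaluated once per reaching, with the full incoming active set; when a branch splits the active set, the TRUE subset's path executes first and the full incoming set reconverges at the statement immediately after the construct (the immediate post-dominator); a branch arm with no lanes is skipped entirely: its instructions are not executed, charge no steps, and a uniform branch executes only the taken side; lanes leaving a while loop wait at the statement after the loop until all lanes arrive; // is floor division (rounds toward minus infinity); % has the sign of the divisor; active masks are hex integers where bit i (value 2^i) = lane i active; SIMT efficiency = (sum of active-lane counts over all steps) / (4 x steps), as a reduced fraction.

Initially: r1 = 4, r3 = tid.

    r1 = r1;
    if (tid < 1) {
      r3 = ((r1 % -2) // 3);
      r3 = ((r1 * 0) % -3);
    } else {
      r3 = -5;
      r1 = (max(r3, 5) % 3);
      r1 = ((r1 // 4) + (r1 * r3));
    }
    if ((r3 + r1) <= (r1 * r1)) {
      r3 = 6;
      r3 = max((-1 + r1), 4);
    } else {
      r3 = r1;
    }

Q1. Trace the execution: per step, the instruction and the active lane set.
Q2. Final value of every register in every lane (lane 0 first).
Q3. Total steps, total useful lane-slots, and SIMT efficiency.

step 0: r1 <- r1                     0xf
step 1: eval (tid < 1)               0xf
step 2: r3 <- ((r1 % -2) // 3)       0x1
step 3: r3 <- ((r1 * 0) % -3)        0x1
step 4: r3 <- -5                     0xe
step 5: r1 <- (max(r3, 5) % 3)       0xe
step 6: r1 <- ((r1 // 4) + (r1 * r3)) 0xe
step 7: eval ((r3 + r1) <= (r1 * r1)) 0xf
step 8: r3 <- 6                      0xf
step 9: r3 <- max((-1 + r1), 4)      0xf

Answer: 10 steps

r1: 4,-10,-10,-10
r3: 4,4,4,4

steps = 10; useful = 31; efficiency = 31/40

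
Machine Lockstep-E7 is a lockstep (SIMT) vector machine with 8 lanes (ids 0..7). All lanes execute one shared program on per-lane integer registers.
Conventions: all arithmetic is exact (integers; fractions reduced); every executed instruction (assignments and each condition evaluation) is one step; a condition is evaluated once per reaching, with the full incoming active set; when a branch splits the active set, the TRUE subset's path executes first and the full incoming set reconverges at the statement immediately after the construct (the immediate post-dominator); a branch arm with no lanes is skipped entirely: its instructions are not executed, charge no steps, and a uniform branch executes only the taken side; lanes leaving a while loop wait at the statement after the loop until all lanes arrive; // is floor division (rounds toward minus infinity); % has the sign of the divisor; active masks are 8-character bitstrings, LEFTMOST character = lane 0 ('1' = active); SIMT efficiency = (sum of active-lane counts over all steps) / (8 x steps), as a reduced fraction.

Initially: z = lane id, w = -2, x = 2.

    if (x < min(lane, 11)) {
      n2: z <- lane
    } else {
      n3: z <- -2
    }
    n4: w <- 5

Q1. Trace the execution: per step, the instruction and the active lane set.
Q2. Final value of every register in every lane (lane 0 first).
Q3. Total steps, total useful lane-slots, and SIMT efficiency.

step 0: eval (x < min(lane, 11))     11111111
step 1: z <- lane                    00011111
step 2: z <- -2                      11100000
step 3: w <- 5                       11111111

Answer: 4 steps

z: -2,-2,-2,3,4,5,6,7
w: 5,5,5,5,5,5,5,5
x: 2,2,2,2,2,2,2,2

steps = 4; useful = 24; efficiency = 24/32 = 3/4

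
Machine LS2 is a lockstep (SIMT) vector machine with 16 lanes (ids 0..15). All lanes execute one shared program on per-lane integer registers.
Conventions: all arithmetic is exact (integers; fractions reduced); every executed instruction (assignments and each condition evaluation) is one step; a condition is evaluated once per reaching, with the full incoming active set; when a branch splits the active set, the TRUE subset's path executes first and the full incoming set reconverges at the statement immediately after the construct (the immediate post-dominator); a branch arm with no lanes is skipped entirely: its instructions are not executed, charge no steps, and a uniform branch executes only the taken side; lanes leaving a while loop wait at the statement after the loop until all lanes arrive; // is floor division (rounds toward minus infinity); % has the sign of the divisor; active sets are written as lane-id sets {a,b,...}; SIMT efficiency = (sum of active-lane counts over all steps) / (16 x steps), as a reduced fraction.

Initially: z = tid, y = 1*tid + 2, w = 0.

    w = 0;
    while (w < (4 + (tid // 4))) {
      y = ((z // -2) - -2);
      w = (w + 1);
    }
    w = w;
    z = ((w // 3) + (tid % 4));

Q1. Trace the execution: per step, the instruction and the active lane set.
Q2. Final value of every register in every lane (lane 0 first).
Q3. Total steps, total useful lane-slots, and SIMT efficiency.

step 0: w <- 0                       {0,1,2,3,4,5,6,7,8,9,10,11,12,13,14,15}
step 1: eval (w < (4 + (tid // 4)))  {0,1,2,3,4,5,6,7,8,9,10,11,12,13,14,15}
step 2: y <- ((z // -2) - -2)        {0,1,2,3,4,5,6,7,8,9,10,11,12,13,14,15}
step 3: w <- (w + 1)                 {0,1,2,3,4,5,6,7,8,9,10,11,12,13,14,15}
step 4: eval (w < (4 + (tid // 4)))  {0,1,2,3,4,5,6,7,8,9,10,11,12,13,14,15}
step 5: y <- ((z // -2) - -2)        {0,1,2,3,4,5,6,7,8,9,10,11,12,13,14,15}
step 6: w <- (w + 1)                 {0,1,2,3,4,5,6,7,8,9,10,11,12,13,14,15}
step 7: eval (w < (4 + (tid // 4)))  {0,1,2,3,4,5,6,7,8,9,10,11,12,13,14,15}
step 8: y <- ((z // -2) - -2)        {0,1,2,3,4,5,6,7,8,9,10,11,12,13,14,15}
step 9: w <- (w + 1)                 {0,1,2,3,4,5,6,7,8,9,10,11,12,13,14,15}
step 10: eval (w < (4 + (tid // 4)))  {0,1,2,3,4,5,6,7,8,9,10,11,12,13,14,15}
step 11: y <- ((z // -2) - -2)        {0,1,2,3,4,5,6,7,8,9,10,11,12,13,14,15}
step 12: w <- (w + 1)                 {0,1,2,3,4,5,6,7,8,9,10,11,12,13,14,15}
step 13: eval (w < (4 + (tid // 4)))  {0,1,2,3,4,5,6,7,8,9,10,11,12,13,14,15}
step 14: y <- ((z // -2) - -2)        {4,5,6,7,8,9,10,11,12,13,14,15}
step 15: w <- (w + 1)                 {4,5,6,7,8,9,10,11,12,13,14,15}
step 16: eval (w < (4 + (tid // 4)))  {4,5,6,7,8,9,10,11,12,13,14,15}
step 17: y <- ((z // -2) - -2)        {8,9,10,11,12,13,14,15}
step 18: w <- (w + 1)                 {8,9,10,11,12,13,14,15}
step 19: eval (w < (4 + (tid // 4)))  {8,9,10,11,12,13,14,15}
step 20: y <- ((z // -2) - -2)        {12,13,14,15}
step 21: w <- (w + 1)                 {12,13,14,15}
step 22: eval (w < (4 + (tid // 4)))  {12,13,14,15}
step 23: w <- w                       {0,1,2,3,4,5,6,7,8,9,10,11,12,13,14,15}
step 24: z <- ((w // 3) + (tid % 4))  {0,1,2,3,4,5,6,7,8,9,10,11,12,13,14,15}

Answer: 25 steps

z: 1,2,3,4,1,2,3,4,2,3,4,5,2,3,4,5
y: 2,1,1,0,0,-1,-1,-2,-2,-3,-3,-4,-4,-5,-5,-6
w: 4,4,4,4,5,5,5,5,6,6,6,6,7,7,7,7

steps = 25; useful = 328; efficiency = 328/400 = 41/50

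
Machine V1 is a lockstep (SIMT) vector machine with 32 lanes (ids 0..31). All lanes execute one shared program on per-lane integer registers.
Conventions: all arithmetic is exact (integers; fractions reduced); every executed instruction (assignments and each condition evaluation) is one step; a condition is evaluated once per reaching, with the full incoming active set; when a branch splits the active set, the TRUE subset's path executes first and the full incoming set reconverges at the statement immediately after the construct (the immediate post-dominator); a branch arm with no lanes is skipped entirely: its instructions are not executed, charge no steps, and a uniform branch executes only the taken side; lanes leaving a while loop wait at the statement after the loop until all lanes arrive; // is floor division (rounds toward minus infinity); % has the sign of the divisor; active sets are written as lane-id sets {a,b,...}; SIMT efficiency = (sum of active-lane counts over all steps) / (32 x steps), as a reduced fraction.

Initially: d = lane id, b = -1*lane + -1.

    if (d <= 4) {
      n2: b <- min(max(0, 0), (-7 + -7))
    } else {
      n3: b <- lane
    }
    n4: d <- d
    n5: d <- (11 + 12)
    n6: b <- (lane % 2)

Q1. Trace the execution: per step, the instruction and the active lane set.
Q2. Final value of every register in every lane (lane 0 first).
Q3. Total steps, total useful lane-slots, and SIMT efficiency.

step 0: eval (d <= 4)                {0,1,2,3,4,5,6,7,8,9,10,11,12,13,14,15,16,17,18,19,20,21,22,23,24,25,26,27,28,29,30,31}
step 1: b <- min(max(0, 0), (-7 + -7)) {0,1,2,3,4}
step 2: b <- lane                    {5,6,7,8,9,10,11,12,13,14,15,16,17,18,19,20,21,22,23,24,25,26,27,28,29,30,31}
step 3: d <- d                       {0,1,2,3,4,5,6,7,8,9,10,11,12,13,14,15,16,17,18,19,20,21,22,23,24,25,26,27,28,29,30,31}
step 4: d <- (11 + 12)               {0,1,2,3,4,5,6,7,8,9,10,11,12,13,14,15,16,17,18,19,20,21,22,23,24,25,26,27,28,29,30,31}
step 5: b <- (lane % 2)              {0,1,2,3,4,5,6,7,8,9,10,11,12,13,14,15,16,17,18,19,20,21,22,23,24,25,26,27,28,29,30,31}

Answer: 6 steps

d: 23,23,23,23,23,23,23,23,23,23,23,23,23,23,23,23,23,23,23,23,23,23,23,23,23,23,23,23,23,23,23,23
b: 0,1,0,1,0,1,0,1,0,1,0,1,0,1,0,1,0,1,0,1,0,1,0,1,0,1,0,1,0,1,0,1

steps = 6; useful = 160; efficiency = 160/192 = 5/6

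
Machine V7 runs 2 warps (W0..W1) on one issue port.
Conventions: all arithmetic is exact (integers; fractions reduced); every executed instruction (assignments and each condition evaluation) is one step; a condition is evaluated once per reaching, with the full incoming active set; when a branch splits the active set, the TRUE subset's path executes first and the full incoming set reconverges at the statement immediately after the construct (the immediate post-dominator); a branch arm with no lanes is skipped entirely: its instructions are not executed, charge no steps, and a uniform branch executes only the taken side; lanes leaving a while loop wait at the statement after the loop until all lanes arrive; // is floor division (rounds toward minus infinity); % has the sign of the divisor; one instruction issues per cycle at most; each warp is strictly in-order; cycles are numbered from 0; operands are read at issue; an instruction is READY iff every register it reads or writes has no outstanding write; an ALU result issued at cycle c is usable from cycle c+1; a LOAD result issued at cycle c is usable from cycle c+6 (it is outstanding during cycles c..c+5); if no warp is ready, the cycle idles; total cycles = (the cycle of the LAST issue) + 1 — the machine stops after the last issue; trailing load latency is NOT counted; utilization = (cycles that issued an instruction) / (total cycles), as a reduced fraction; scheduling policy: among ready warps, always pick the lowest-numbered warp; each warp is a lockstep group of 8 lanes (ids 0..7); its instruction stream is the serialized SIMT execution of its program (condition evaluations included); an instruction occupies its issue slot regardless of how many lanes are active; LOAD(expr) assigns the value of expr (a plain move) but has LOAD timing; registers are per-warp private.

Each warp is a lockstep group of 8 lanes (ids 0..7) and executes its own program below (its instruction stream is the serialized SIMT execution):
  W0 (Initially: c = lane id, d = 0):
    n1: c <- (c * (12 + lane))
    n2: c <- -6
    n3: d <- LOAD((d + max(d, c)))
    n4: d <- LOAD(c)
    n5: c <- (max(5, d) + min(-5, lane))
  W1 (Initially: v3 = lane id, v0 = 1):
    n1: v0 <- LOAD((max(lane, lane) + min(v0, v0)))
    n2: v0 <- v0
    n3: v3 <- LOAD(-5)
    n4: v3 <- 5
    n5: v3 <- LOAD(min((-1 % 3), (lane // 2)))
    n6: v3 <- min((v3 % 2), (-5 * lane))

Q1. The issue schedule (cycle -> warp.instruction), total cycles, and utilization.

cycle 0: W0.I0
cycle 1: W0.I1
cycle 2: W0.I2
cycle 3: W1.I0
cycle 4: idle
cycle 5: idle
cycle 6: idle
cycle 7: idle
cycle 8: W0.I3
cycle 9: W1.I1
cycle 10: W1.I2
cycle 11: idle
cycle 12: idle
cycle 13: idle
cycle 14: W0.I4
cycle 15: idle
cycle 16: W1.I3
cycle 17: W1.I4
cycle 18: idle
cycle 19: idle
cycle 20: idle
cycle 21: idle
cycle 22: idle
cycle 23: W1.I5

Answer: 24 cycles, utilization 11/24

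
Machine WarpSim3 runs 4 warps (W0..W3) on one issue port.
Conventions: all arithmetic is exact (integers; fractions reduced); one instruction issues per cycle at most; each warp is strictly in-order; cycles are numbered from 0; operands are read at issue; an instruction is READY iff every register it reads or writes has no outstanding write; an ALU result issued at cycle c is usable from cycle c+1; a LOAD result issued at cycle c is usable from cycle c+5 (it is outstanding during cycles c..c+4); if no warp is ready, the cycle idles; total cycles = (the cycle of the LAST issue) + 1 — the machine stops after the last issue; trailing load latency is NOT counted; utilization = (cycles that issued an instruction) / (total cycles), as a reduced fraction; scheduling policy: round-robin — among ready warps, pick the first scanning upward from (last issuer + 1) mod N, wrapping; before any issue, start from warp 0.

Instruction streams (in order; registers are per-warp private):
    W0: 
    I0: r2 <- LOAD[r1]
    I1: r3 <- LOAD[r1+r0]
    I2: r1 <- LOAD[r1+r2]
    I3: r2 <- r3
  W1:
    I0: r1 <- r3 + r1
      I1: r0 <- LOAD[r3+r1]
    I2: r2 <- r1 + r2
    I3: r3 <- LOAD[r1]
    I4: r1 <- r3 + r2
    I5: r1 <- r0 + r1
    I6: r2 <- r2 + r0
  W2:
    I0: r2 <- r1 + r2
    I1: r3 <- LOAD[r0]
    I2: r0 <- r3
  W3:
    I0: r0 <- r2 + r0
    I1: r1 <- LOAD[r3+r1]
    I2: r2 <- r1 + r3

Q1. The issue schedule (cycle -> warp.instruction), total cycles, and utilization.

cycle 0: W0.I0
cycle 1: W1.I0
cycle 2: W2.I0
cycle 3: W3.I0
cycle 4: W0.I1
cycle 5: W1.I1
cycle 6: W2.I1
cycle 7: W3.I1
cycle 8: W0.I2
cycle 9: W1.I2
cycle 10: W0.I3
cycle 11: W1.I3
cycle 12: W2.I2
cycle 13: W3.I2
cycle 14: idle
cycle 15: idle
cycle 16: W1.I4
cycle 17: W1.I5
cycle 18: W1.I6

Answer: 19 cycles, utilization 17/19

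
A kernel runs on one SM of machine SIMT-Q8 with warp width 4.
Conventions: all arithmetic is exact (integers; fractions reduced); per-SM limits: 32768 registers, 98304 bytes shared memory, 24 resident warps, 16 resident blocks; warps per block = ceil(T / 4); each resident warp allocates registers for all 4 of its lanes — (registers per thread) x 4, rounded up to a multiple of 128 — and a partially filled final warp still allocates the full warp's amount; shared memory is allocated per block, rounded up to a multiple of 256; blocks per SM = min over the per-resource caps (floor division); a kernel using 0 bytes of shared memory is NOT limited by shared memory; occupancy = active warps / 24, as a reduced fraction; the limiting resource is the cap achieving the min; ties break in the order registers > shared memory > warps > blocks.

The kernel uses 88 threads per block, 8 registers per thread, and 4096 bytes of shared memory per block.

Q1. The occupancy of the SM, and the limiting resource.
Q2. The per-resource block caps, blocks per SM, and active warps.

Answer: occupancy 11/12, limited by warps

registers: 11 blocks
shared memory: 24 blocks
warps: 1 block
blocks: 16 blocks

Answer: 1 block, 22 active warps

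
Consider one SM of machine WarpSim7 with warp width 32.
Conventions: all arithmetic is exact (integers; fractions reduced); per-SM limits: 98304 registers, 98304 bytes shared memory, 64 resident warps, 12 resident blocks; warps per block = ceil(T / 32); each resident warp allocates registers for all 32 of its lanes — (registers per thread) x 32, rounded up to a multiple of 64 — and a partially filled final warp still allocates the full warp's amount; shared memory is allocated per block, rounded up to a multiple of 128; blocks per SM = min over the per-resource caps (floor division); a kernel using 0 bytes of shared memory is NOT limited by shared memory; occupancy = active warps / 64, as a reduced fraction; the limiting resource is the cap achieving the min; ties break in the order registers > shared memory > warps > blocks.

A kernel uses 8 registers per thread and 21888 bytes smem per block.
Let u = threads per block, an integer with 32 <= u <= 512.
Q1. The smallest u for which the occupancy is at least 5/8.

Answer: u = 289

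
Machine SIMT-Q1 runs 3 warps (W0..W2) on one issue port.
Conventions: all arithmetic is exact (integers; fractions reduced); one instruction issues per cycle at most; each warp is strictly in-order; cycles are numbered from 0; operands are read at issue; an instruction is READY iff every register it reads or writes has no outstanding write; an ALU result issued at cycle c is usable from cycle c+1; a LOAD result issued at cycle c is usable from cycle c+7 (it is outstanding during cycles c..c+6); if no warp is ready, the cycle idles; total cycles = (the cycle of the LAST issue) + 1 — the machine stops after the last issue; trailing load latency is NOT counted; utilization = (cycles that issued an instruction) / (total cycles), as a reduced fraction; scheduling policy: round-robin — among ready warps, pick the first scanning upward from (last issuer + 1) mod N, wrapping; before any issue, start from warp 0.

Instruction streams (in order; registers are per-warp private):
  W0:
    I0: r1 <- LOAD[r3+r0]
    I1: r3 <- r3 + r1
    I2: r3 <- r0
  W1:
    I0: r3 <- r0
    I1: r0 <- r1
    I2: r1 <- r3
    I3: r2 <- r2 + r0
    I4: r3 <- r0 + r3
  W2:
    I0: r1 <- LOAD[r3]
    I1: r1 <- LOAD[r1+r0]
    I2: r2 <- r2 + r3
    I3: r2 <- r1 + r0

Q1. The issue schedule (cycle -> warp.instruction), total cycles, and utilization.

cycle 0: W0.I0
cycle 1: W1.I0
cycle 2: W2.I0
cycle 3: W1.I1
cycle 4: W1.I2
cycle 5: W1.I3
cycle 6: W1.I4
cycle 7: W0.I1
cycle 8: W0.I2
cycle 9: W2.I1
cycle 10: W2.I2
cycle 11: idle
cycle 12: idle
cycle 13: idle
cycle 14: idle
cycle 15: idle
cycle 16: W2.I3

Answer: 17 cycles, utilization 12/17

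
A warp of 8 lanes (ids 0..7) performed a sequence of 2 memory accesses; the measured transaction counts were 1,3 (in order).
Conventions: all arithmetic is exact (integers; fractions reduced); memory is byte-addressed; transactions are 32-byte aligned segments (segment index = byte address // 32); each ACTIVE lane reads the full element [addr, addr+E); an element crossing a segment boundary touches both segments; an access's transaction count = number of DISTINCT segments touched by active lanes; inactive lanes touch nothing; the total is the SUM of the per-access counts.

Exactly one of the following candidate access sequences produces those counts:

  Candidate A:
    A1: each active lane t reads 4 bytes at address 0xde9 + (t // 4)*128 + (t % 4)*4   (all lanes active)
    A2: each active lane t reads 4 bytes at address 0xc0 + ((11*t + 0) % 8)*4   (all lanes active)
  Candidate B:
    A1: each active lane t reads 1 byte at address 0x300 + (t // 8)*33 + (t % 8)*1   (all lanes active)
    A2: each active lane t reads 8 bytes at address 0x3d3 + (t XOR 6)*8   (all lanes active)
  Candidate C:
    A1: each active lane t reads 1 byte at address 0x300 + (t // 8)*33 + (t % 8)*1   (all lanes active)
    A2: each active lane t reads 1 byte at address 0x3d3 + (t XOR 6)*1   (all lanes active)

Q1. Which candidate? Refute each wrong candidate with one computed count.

A: A1 gives 2 transactions, not 1
C: A2 gives 1 transaction, not 3
B: all counts match (1,3)

Answer: B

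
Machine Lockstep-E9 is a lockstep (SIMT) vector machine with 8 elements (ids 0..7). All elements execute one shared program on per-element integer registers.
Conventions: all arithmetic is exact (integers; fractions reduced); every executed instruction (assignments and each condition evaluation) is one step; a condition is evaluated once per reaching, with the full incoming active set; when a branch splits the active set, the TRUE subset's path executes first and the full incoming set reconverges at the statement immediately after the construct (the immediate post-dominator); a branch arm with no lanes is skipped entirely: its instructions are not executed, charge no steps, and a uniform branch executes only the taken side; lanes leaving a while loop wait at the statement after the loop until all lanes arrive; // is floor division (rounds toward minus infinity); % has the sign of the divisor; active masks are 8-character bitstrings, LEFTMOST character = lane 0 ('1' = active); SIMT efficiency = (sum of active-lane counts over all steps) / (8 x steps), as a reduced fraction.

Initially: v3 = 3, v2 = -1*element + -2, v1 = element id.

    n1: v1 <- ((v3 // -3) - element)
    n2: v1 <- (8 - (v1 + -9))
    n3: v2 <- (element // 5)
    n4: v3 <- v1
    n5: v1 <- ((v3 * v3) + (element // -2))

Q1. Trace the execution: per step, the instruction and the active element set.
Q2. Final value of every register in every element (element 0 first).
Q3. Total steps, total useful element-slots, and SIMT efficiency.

step 0: v1 <- ((v3 // -3) - element) 11111111
step 1: v1 <- (8 - (v1 + -9))        11111111
step 2: v2 <- (element // 5)         11111111
step 3: v3 <- v1                     11111111
step 4: v1 <- ((v3 * v3) + (element // -2)) 11111111

Answer: 5 steps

v3: 18,19,20,21,22,23,24,25
v2: 0,0,0,0,0,1,1,1
v1: 324,360,399,439,482,526,573,621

steps = 5; useful = 40; efficiency = 40/40 = 1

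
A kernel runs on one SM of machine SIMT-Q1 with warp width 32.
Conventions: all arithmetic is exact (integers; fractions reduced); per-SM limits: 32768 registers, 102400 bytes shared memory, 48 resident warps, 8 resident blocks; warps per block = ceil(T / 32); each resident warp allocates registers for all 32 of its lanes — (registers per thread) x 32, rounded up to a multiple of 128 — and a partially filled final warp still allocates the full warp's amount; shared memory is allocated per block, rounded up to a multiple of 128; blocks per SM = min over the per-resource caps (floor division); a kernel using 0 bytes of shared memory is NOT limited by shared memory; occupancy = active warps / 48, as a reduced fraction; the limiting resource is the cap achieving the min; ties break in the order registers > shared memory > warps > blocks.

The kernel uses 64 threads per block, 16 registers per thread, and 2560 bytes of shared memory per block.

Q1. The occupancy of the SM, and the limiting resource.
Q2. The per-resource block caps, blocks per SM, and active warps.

Answer: occupancy 1/3, limited by blocks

registers: 32 blocks
shared memory: 40 blocks
warps: 24 blocks
blocks: 8 blocks

Answer: 8 blocks, 16 active warps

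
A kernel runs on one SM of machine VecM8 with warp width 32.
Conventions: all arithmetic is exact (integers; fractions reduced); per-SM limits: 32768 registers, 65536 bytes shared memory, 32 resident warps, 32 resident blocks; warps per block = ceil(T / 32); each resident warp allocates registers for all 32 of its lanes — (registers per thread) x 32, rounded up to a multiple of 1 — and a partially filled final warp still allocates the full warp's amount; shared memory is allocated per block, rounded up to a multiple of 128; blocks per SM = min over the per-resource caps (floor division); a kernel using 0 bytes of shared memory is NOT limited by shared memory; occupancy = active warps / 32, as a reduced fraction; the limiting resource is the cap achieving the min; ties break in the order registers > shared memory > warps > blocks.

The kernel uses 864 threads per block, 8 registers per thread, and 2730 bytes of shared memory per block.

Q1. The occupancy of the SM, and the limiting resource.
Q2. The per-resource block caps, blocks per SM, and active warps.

Answer: occupancy 27/32, limited by warps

registers: 4 blocks
shared memory: 23 blocks
warps: 1 block
blocks: 32 blocks

Answer: 1 block, 27 active warps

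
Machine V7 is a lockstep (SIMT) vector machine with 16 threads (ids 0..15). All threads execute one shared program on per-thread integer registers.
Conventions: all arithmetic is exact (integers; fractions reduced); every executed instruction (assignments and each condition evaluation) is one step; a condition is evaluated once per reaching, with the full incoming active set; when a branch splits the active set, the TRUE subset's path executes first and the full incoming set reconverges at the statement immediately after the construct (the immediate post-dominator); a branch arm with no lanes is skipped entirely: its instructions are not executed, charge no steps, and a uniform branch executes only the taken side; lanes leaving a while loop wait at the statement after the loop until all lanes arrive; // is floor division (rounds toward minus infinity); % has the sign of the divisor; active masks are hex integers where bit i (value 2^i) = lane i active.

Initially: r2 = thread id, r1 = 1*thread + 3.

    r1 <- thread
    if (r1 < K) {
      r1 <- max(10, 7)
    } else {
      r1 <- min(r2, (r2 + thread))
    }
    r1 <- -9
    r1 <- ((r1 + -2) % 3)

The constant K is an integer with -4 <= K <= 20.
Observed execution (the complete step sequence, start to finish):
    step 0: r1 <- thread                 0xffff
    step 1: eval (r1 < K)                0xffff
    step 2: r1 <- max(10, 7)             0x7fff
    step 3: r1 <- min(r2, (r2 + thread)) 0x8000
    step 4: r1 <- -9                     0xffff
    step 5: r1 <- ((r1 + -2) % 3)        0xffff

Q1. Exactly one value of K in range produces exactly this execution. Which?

Answer: K = 15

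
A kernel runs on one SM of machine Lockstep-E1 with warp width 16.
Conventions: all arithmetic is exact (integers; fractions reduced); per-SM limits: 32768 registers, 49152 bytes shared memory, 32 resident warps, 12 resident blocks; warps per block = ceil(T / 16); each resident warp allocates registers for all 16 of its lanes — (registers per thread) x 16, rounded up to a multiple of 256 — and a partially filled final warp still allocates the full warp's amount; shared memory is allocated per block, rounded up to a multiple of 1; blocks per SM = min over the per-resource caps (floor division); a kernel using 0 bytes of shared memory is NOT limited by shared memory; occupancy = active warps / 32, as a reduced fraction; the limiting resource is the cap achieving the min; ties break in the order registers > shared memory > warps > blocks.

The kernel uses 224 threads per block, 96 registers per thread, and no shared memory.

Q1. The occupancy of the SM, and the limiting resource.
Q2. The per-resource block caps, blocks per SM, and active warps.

Answer: occupancy 7/16, limited by registers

registers: 1 block
shared memory: no limit (kernel uses none)
warps: 2 blocks
blocks: 12 blocks

Answer: 1 block, 14 active warps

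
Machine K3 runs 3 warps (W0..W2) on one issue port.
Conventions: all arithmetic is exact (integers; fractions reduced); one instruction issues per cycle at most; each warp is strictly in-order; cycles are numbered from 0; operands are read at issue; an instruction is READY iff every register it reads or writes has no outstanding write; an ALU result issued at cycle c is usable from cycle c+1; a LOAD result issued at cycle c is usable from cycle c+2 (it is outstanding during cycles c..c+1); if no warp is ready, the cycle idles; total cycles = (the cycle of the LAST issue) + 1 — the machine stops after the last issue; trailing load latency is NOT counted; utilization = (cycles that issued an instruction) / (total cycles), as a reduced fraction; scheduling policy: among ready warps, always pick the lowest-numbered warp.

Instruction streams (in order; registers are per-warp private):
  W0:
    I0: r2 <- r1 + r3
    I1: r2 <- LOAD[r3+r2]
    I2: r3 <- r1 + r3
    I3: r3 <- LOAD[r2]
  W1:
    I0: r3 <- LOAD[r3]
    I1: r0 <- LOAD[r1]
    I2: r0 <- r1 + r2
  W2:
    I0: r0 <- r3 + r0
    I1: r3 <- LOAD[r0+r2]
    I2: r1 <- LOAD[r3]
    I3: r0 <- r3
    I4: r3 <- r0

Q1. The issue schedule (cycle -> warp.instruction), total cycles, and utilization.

cycle 0: W0.I0
cycle 1: W0.I1
cycle 2: W0.I2
cycle 3: W0.I3
cycle 4: W1.I0
cycle 5: W1.I1
cycle 6: W2.I0
cycle 7: W1.I2
cycle 8: W2.I1
cycle 9: idle
cycle 10: W2.I2
cycle 11: W2.I3
cycle 12: W2.I4

Answer: 13 cycles, utilization 12/13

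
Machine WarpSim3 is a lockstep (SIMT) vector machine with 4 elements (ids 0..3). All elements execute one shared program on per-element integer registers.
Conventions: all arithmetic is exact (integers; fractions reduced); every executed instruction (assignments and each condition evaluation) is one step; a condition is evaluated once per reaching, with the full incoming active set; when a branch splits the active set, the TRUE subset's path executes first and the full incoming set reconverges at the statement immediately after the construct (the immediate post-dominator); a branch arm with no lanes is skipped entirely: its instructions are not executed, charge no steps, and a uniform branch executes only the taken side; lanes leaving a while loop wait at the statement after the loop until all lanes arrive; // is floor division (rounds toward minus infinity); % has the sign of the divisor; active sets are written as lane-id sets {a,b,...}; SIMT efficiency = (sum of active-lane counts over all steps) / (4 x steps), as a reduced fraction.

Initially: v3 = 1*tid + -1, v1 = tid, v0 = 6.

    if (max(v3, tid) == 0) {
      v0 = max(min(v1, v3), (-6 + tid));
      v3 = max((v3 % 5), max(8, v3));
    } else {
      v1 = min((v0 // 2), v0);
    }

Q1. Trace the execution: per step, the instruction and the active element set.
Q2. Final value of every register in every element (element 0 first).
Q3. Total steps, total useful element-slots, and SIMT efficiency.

step 0: eval (max(v3, tid) == 0)     {0,1,2,3}
step 1: v0 <- max(min(v1, v3), (-6 + tid)) {0}
step 2: v3 <- max((v3 % 5), max(8, v3)) {0}
step 3: v1 <- min((v0 // 2), v0)     {1,2,3}

Answer: 4 steps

v3: 8,0,1,2
v1: 0,3,3,3
v0: -1,6,6,6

steps = 4; useful = 9; efficiency = 9/16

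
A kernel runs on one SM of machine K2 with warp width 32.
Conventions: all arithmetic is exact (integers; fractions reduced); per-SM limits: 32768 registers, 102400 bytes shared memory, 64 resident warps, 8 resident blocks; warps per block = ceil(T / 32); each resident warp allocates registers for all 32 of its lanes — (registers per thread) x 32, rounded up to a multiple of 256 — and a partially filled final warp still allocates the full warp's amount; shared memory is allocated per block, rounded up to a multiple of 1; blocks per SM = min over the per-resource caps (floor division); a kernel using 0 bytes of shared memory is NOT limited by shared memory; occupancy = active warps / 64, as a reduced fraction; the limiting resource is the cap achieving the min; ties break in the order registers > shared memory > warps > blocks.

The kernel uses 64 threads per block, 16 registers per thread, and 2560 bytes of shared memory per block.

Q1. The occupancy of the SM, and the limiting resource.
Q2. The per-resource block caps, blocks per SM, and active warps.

Answer: occupancy 1/4, limited by blocks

registers: 32 blocks
shared memory: 40 blocks
warps: 32 blocks
blocks: 8 blocks

Answer: 8 blocks, 16 active warps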